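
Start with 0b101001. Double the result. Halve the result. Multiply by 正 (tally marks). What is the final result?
Convert 0b101001 (binary) → 32 + 8 + 1 = 41 (decimal)
Start: 41
41 × 2 = 82
82 ÷ 2 = 41
Convert 正 (tally marks) → 5 (decimal)
41 × 5 = 205
205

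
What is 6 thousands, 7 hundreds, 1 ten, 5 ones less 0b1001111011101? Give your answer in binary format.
Convert 6 thousands, 7 hundreds, 1 ten, 5 ones (place-value notation) → 6×1000 + 7×100 + 1×10 + 5 = 6715 (decimal)
Convert 0b1001111011101 (binary) → 4096 + 512 + 256 + 128 + 64 + 16 + 8 + 4 + 1 = 5085 (decimal)
Compute 6715 - 5085 = 1630
Convert 1630 (decimal) → 1630 = 1024 + 512 + 64 + 16 + 8 + 4 + 2 → 0b11001011110 (binary)
0b11001011110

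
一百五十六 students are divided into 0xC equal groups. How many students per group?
Convert 一百五十六 (Chinese numeral) → 1×100 + 5×10 + 6 = 156 (decimal)
Convert 0xC (hexadecimal) → 12 (decimal)
Compute 156 ÷ 12 = 13
13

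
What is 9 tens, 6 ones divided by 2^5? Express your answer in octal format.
Convert 9 tens, 6 ones (place-value notation) → 9×10 + 6 = 96 (decimal)
Convert 2^5 (power) → 32 (decimal)
Compute 96 ÷ 32 = 3
Convert 3 (decimal) → 0o3 (octal)
0o3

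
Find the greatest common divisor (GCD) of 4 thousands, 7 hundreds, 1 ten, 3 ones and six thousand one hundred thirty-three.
Convert 4 thousands, 7 hundreds, 1 ten, 3 ones (place-value notation) → 4×1000 + 7×100 + 1×10 + 3 = 4713 (decimal)
Convert six thousand one hundred thirty-three (English words) → 6×1000 + 1×100 + 33 = 6133 (decimal)
Compute gcd(4713, 6133) = 1
1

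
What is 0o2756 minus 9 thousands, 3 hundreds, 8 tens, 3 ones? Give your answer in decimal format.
Convert 0o2756 (octal) → 2×512 + 7×64 + 5×8 + 6 = 1518 (decimal)
Convert 9 thousands, 3 hundreds, 8 tens, 3 ones (place-value notation) → 9×1000 + 3×100 + 8×10 + 3 = 9383 (decimal)
Compute 1518 - 9383 = -7865
-7865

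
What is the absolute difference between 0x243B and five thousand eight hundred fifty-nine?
Convert 0x243B (hexadecimal) → 2×4096 + 4×256 + 3×16 + 11 = 9275 (decimal)
Convert five thousand eight hundred fifty-nine (English words) → 5×1000 + 8×100 + 59 = 5859 (decimal)
Compute |9275 - 5859| = 3416
3416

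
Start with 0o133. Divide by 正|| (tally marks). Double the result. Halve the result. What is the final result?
Convert 0o133 (octal) → 1×64 + 3×8 + 3 = 91 (decimal)
Start: 91
Convert 正|| (tally marks) → 5 + 2 = 7 (decimal)
91 ÷ 7 = 13
13 × 2 = 26
26 ÷ 2 = 13
13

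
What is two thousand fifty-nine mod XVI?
Convert two thousand fifty-nine (English words) → 2×1000 + 59 = 2059 (decimal)
Convert XVI (Roman numeral) → 10 + 5 + 1 = 16 (decimal)
Compute 2059 mod 16 = 11
11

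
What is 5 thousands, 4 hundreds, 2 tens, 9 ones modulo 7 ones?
Convert 5 thousands, 4 hundreds, 2 tens, 9 ones (place-value notation) → 5×1000 + 4×100 + 2×10 + 9 = 5429 (decimal)
Convert 7 ones (place-value notation) → 7 (decimal)
Compute 5429 mod 7 = 4
4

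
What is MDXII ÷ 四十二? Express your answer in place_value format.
Convert MDXII (Roman numeral) → 1000 + 500 + 10 + 1 + 1 = 1512 (decimal)
Convert 四十二 (Chinese numeral) → 4×10 + 2 = 42 (decimal)
Compute 1512 ÷ 42 = 36
Convert 36 (decimal) → 36 = 3×10 + 6 → 3 tens, 6 ones (place-value notation)
3 tens, 6 ones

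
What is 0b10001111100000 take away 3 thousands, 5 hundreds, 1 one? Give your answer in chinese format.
Convert 0b10001111100000 (binary) → 8192 + 512 + 256 + 128 + 64 + 32 = 9184 (decimal)
Convert 3 thousands, 5 hundreds, 1 one (place-value notation) → 3×1000 + 5×100 + 1 = 3501 (decimal)
Compute 9184 - 3501 = 5683
Convert 5683 (decimal) → 5683 = 5×1000 + 6×100 + 8×10 + 3 → 五千六百八十三 (Chinese numeral)
五千六百八十三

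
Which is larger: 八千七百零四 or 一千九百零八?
Convert 八千七百零四 (Chinese numeral) → 8×1000 + 7×100 + 4 = 8704 (decimal)
Convert 一千九百零八 (Chinese numeral) → 1×1000 + 9×100 + 8 = 1908 (decimal)
Compare 8704 vs 1908: larger = 8704
8704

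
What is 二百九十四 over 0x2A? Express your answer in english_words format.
Convert 二百九十四 (Chinese numeral) → 2×100 + 9×10 + 4 = 294 (decimal)
Convert 0x2A (hexadecimal) → 2×16 + 10 = 42 (decimal)
Compute 294 ÷ 42 = 7
Convert 7 (decimal) → seven (English words)
seven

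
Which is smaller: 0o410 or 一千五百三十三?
Convert 0o410 (octal) → 4×64 + 1×8 = 264 (decimal)
Convert 一千五百三十三 (Chinese numeral) → 1×1000 + 5×100 + 3×10 + 3 = 1533 (decimal)
Compare 264 vs 1533: smaller = 264
264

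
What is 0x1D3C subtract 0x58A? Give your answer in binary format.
Convert 0x1D3C (hexadecimal) → 1×4096 + 13×256 + 3×16 + 12 = 7484 (decimal)
Convert 0x58A (hexadecimal) → 5×256 + 8×16 + 10 = 1418 (decimal)
Compute 7484 - 1418 = 6066
Convert 6066 (decimal) → 6066 = 4096 + 1024 + 512 + 256 + 128 + 32 + 16 + 2 → 0b1011110110010 (binary)
0b1011110110010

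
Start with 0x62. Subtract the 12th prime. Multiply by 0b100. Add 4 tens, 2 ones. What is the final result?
Convert 0x62 (hexadecimal) → 6×16 + 2 = 98 (decimal)
Start: 98
Convert the 12th prime (prime index) → 37 (decimal)
98 - 37 = 61
Convert 0b100 (binary) → 4 (decimal)
61 × 4 = 244
Convert 4 tens, 2 ones (place-value notation) → 4×10 + 2 = 42 (decimal)
244 + 42 = 286
286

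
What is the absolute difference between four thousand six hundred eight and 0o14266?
Convert four thousand six hundred eight (English words) → 4×1000 + 6×100 + 8 = 4608 (decimal)
Convert 0o14266 (octal) → 1×4096 + 4×512 + 2×64 + 6×8 + 6 = 6326 (decimal)
Compute |4608 - 6326| = 1718
1718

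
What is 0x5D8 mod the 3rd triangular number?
Convert 0x5D8 (hexadecimal) → 5×256 + 13×16 + 8 = 1496 (decimal)
Convert the 3rd triangular number (triangular index) → 3×4/2 = 6 (decimal)
Compute 1496 mod 6 = 2
2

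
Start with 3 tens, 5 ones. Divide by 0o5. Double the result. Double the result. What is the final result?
Convert 3 tens, 5 ones (place-value notation) → 3×10 + 5 = 35 (decimal)
Start: 35
Convert 0o5 (octal) → 5 (decimal)
35 ÷ 5 = 7
7 × 2 = 14
14 × 2 = 28
28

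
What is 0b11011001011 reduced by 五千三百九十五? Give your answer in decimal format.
Convert 0b11011001011 (binary) → 1024 + 512 + 128 + 64 + 8 + 2 + 1 = 1739 (decimal)
Convert 五千三百九十五 (Chinese numeral) → 5×1000 + 3×100 + 9×10 + 5 = 5395 (decimal)
Compute 1739 - 5395 = -3656
-3656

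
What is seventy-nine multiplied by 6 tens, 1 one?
Convert seventy-nine (English words) → 79 (decimal)
Convert 6 tens, 1 one (place-value notation) → 6×10 + 1 = 61 (decimal)
Compute 79 × 61 = 4819
4819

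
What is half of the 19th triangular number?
The 19th triangular number = 19×20/2 = 190
Compute 190 ÷ 2 = 95
95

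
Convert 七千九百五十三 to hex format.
Convert 七千九百五十三 (Chinese numeral) → 7×1000 + 9×100 + 5×10 + 3 = 7953 (decimal)
Convert 7953 (decimal) → 7953 = 1×4096 + 15×256 + 1×16 + 1 → 0x1F11 (hexadecimal)
0x1F11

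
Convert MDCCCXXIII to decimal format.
Convert MDCCCXXIII (Roman numeral) → 1000 + 500 + 100 + 100 + 100 + 10 + 10 + 1 + 1 + 1 = 1823 (decimal)
1823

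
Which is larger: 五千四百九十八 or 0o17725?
Convert 五千四百九十八 (Chinese numeral) → 5×1000 + 4×100 + 9×10 + 8 = 5498 (decimal)
Convert 0o17725 (octal) → 1×4096 + 7×512 + 7×64 + 2×8 + 5 = 8149 (decimal)
Compare 5498 vs 8149: larger = 8149
8149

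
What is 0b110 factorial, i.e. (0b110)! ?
Convert 0b110 (binary) → 4 + 2 = 6 (decimal)
Compute 6! = 720
720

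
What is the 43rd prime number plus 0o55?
The 43rd prime number = 191
Convert 0o55 (octal) → 5×8 + 5 = 45 (decimal)
Compute 191 + 45 = 236
236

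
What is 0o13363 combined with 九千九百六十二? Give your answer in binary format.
Convert 0o13363 (octal) → 1×4096 + 3×512 + 3×64 + 6×8 + 3 = 5875 (decimal)
Convert 九千九百六十二 (Chinese numeral) → 9×1000 + 9×100 + 6×10 + 2 = 9962 (decimal)
Compute 5875 + 9962 = 15837
Convert 15837 (decimal) → 15837 = 8192 + 4096 + 2048 + 1024 + 256 + 128 + 64 + 16 + 8 + 4 + 1 → 0b11110111011101 (binary)
0b11110111011101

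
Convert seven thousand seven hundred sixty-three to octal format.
Convert seven thousand seven hundred sixty-three (English words) → 7×1000 + 7×100 + 63 = 7763 (decimal)
Convert 7763 (decimal) → 7763 = 1×4096 + 7×512 + 1×64 + 2×8 + 3 → 0o17123 (octal)
0o17123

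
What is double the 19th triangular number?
The 19th triangular number = 19×20/2 = 190
Compute 190 × 2 = 380
380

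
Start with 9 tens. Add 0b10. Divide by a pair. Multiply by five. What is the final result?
Convert 9 tens (place-value notation) → 9×10 = 90 (decimal)
Start: 90
Convert 0b10 (binary) → 2 (decimal)
90 + 2 = 92
Convert a pair (colloquial) → 2 (decimal)
92 ÷ 2 = 46
Convert five (English words) → 5 (decimal)
46 × 5 = 230
230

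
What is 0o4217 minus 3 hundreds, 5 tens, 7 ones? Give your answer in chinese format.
Convert 0o4217 (octal) → 4×512 + 2×64 + 1×8 + 7 = 2191 (decimal)
Convert 3 hundreds, 5 tens, 7 ones (place-value notation) → 3×100 + 5×10 + 7 = 357 (decimal)
Compute 2191 - 357 = 1834
Convert 1834 (decimal) → 1834 = 1×1000 + 8×100 + 3×10 + 4 → 一千八百三十四 (Chinese numeral)
一千八百三十四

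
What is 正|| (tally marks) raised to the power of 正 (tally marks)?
Convert 正|| (tally marks) → 5 + 2 = 7 (decimal)
Convert 正 (tally marks) → 5 (decimal)
Compute 7 ^ 5 = 16807
16807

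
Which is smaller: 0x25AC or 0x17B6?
Convert 0x25AC (hexadecimal) → 2×4096 + 5×256 + 10×16 + 12 = 9644 (decimal)
Convert 0x17B6 (hexadecimal) → 1×4096 + 7×256 + 11×16 + 6 = 6070 (decimal)
Compare 9644 vs 6070: smaller = 6070
6070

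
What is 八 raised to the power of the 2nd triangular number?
Convert 八 (Chinese numeral) → 8 (decimal)
Convert the 2nd triangular number (triangular index) → 2×3/2 = 3 (decimal)
Compute 8 ^ 3 = 512
512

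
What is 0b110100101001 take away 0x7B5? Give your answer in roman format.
Convert 0b110100101001 (binary) → 2048 + 1024 + 256 + 32 + 8 + 1 = 3369 (decimal)
Convert 0x7B5 (hexadecimal) → 7×256 + 11×16 + 5 = 1973 (decimal)
Compute 3369 - 1973 = 1396
Convert 1396 (decimal) → 1396 = 1000 + 100 + 100 + 100 + 90 + 5 + 1 → MCCCXCVI (Roman numeral)
MCCCXCVI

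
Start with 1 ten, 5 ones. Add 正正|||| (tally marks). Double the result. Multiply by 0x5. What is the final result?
Convert 1 ten, 5 ones (place-value notation) → 1×10 + 5 = 15 (decimal)
Start: 15
Convert 正正|||| (tally marks) → 5 + 5 + 4 = 14 (decimal)
15 + 14 = 29
29 × 2 = 58
Convert 0x5 (hexadecimal) → 5 (decimal)
58 × 5 = 290
290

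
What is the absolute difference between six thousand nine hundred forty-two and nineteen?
Convert six thousand nine hundred forty-two (English words) → 6×1000 + 9×100 + 42 = 6942 (decimal)
Convert nineteen (English words) → 19 (decimal)
Compute |6942 - 19| = 6923
6923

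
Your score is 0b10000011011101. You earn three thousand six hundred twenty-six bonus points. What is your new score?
Convert 0b10000011011101 (binary) → 8192 + 128 + 64 + 16 + 8 + 4 + 1 = 8413 (decimal)
Convert three thousand six hundred twenty-six (English words) → 3×1000 + 6×100 + 26 = 3626 (decimal)
Compute 8413 + 3626 = 12039
12039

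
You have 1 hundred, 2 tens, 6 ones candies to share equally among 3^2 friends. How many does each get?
Convert 1 hundred, 2 tens, 6 ones (place-value notation) → 1×100 + 2×10 + 6 = 126 (decimal)
Convert 3^2 (power) → 9 (decimal)
Compute 126 ÷ 9 = 14
14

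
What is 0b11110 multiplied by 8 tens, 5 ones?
Convert 0b11110 (binary) → 16 + 8 + 4 + 2 = 30 (decimal)
Convert 8 tens, 5 ones (place-value notation) → 8×10 + 5 = 85 (decimal)
Compute 30 × 85 = 2550
2550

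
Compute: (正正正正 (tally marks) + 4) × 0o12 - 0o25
Convert 正正正正 (tally marks) → 5 + 5 + 5 + 5 = 20 (decimal)
Convert 0o12 (octal) → 1×8 + 2 = 10 (decimal)
Convert 0o25 (octal) → 2×8 + 5 = 21 (decimal)
Expression in decimal: (20 + 4) × 10 - 21
Parentheses first: 20 + 4 = 24
Multiply: 24 × 10 = 240
Subtract: 240 - 21 = 219
219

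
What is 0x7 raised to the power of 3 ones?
Convert 0x7 (hexadecimal) → 7 (decimal)
Convert 3 ones (place-value notation) → 3 (decimal)
Compute 7 ^ 3 = 343
343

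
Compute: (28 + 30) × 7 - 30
Parentheses first: 28 + 30 = 58
Multiply: 58 × 7 = 406
Subtract: 406 - 30 = 376
376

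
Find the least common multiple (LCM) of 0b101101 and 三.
Convert 0b101101 (binary) → 32 + 8 + 4 + 1 = 45 (decimal)
Convert 三 (Chinese numeral) → 3 (decimal)
Compute lcm(45, 3) = 45
45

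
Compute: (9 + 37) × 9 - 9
Parentheses first: 9 + 37 = 46
Multiply: 46 × 9 = 414
Subtract: 414 - 9 = 405
405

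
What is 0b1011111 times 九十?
Convert 0b1011111 (binary) → 64 + 16 + 8 + 4 + 2 + 1 = 95 (decimal)
Convert 九十 (Chinese numeral) → 9×10 = 90 (decimal)
Compute 95 × 90 = 8550
8550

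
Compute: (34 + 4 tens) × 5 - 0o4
Convert 4 tens (place-value notation) → 4×10 = 40 (decimal)
Convert 0o4 (octal) → 4 (decimal)
Expression in decimal: (34 + 40) × 5 - 4
Parentheses first: 34 + 40 = 74
Multiply: 74 × 5 = 370
Subtract: 370 - 4 = 366
366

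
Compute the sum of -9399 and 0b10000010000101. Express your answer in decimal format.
Convert 0b10000010000101 (binary) → 8192 + 128 + 4 + 1 = 8325 (decimal)
Compute -9399 + 8325 = -1074
-1074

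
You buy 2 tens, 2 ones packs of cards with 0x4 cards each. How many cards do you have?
Convert 0x4 (hexadecimal) → 4 (decimal)
Convert 2 tens, 2 ones (place-value notation) → 2×10 + 2 = 22 (decimal)
Compute 4 × 22 = 88
88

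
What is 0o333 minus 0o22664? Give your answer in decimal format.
Convert 0o333 (octal) → 3×64 + 3×8 + 3 = 219 (decimal)
Convert 0o22664 (octal) → 2×4096 + 2×512 + 6×64 + 6×8 + 4 = 9652 (decimal)
Compute 219 - 9652 = -9433
-9433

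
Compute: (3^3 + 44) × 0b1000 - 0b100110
Convert 3^3 (power) → 27 (decimal)
Convert 0b1000 (binary) → 8 (decimal)
Convert 0b100110 (binary) → 32 + 4 + 2 = 38 (decimal)
Expression in decimal: (27 + 44) × 8 - 38
Parentheses first: 27 + 44 = 71
Multiply: 71 × 8 = 568
Subtract: 568 - 38 = 530
530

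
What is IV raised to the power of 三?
Convert IV (Roman numeral) → 4 (decimal)
Convert 三 (Chinese numeral) → 3 (decimal)
Compute 4 ^ 3 = 64
64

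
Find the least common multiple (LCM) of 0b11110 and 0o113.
Convert 0b11110 (binary) → 16 + 8 + 4 + 2 = 30 (decimal)
Convert 0o113 (octal) → 1×64 + 1×8 + 3 = 75 (decimal)
Compute lcm(30, 75) = 150
150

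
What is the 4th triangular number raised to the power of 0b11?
Convert the 4th triangular number (triangular index) → 4×5/2 = 10 (decimal)
Convert 0b11 (binary) → 2 + 1 = 3 (decimal)
Compute 10 ^ 3 = 1000
1000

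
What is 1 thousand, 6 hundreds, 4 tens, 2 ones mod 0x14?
Convert 1 thousand, 6 hundreds, 4 tens, 2 ones (place-value notation) → 1×1000 + 6×100 + 4×10 + 2 = 1642 (decimal)
Convert 0x14 (hexadecimal) → 1×16 + 4 = 20 (decimal)
Compute 1642 mod 20 = 2
2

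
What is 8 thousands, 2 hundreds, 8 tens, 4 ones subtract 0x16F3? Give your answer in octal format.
Convert 8 thousands, 2 hundreds, 8 tens, 4 ones (place-value notation) → 8×1000 + 2×100 + 8×10 + 4 = 8284 (decimal)
Convert 0x16F3 (hexadecimal) → 1×4096 + 6×256 + 15×16 + 3 = 5875 (decimal)
Compute 8284 - 5875 = 2409
Convert 2409 (decimal) → 2409 = 4×512 + 5×64 + 5×8 + 1 → 0o4551 (octal)
0o4551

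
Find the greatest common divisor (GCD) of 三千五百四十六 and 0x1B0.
Convert 三千五百四十六 (Chinese numeral) → 3×1000 + 5×100 + 4×10 + 6 = 3546 (decimal)
Convert 0x1B0 (hexadecimal) → 1×256 + 11×16 = 432 (decimal)
Compute gcd(3546, 432) = 18
18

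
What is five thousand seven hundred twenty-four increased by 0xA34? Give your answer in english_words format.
Convert five thousand seven hundred twenty-four (English words) → 5×1000 + 7×100 + 24 = 5724 (decimal)
Convert 0xA34 (hexadecimal) → 10×256 + 3×16 + 4 = 2612 (decimal)
Compute 5724 + 2612 = 8336
Convert 8336 (decimal) → 8336 = 8×1000 + 3×100 + 36 → eight thousand three hundred thirty-six (English words)
eight thousand three hundred thirty-six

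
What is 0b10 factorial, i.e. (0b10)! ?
Convert 0b10 (binary) → 2 (decimal)
Compute 2! = 2
2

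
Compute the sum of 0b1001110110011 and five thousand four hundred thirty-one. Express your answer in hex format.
Convert 0b1001110110011 (binary) → 4096 + 512 + 256 + 128 + 32 + 16 + 2 + 1 = 5043 (decimal)
Convert five thousand four hundred thirty-one (English words) → 5×1000 + 4×100 + 31 = 5431 (decimal)
Compute 5043 + 5431 = 10474
Convert 10474 (decimal) → 10474 = 2×4096 + 8×256 + 14×16 + 10 → 0x28EA (hexadecimal)
0x28EA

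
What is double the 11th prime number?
The 11th prime number = 31
Compute 31 × 2 = 62
62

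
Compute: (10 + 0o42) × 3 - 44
Convert 0o42 (octal) → 4×8 + 2 = 34 (decimal)
Expression in decimal: (10 + 34) × 3 - 44
Parentheses first: 10 + 34 = 44
Multiply: 44 × 3 = 132
Subtract: 132 - 44 = 88
88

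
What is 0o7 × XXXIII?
Convert 0o7 (octal) → 7 (decimal)
Convert XXXIII (Roman numeral) → 10 + 10 + 10 + 1 + 1 + 1 = 33 (decimal)
Compute 7 × 33 = 231
231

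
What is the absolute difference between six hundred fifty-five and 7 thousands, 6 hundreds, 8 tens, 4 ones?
Convert six hundred fifty-five (English words) → 6×100 + 55 = 655 (decimal)
Convert 7 thousands, 6 hundreds, 8 tens, 4 ones (place-value notation) → 7×1000 + 6×100 + 8×10 + 4 = 7684 (decimal)
Compute |655 - 7684| = 7029
7029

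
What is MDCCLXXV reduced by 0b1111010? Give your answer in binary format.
Convert MDCCLXXV (Roman numeral) → 1000 + 500 + 100 + 100 + 50 + 10 + 10 + 5 = 1775 (decimal)
Convert 0b1111010 (binary) → 64 + 32 + 16 + 8 + 2 = 122 (decimal)
Compute 1775 - 122 = 1653
Convert 1653 (decimal) → 1653 = 1024 + 512 + 64 + 32 + 16 + 4 + 1 → 0b11001110101 (binary)
0b11001110101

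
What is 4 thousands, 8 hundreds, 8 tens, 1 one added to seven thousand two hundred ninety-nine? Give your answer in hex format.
Convert 4 thousands, 8 hundreds, 8 tens, 1 one (place-value notation) → 4×1000 + 8×100 + 8×10 + 1 = 4881 (decimal)
Convert seven thousand two hundred ninety-nine (English words) → 7×1000 + 2×100 + 99 = 7299 (decimal)
Compute 4881 + 7299 = 12180
Convert 12180 (decimal) → 12180 = 2×4096 + 15×256 + 9×16 + 4 → 0x2F94 (hexadecimal)
0x2F94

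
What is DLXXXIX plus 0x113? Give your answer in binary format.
Convert DLXXXIX (Roman numeral) → 500 + 50 + 10 + 10 + 10 + 9 = 589 (decimal)
Convert 0x113 (hexadecimal) → 1×256 + 1×16 + 3 = 275 (decimal)
Compute 589 + 275 = 864
Convert 864 (decimal) → 864 = 512 + 256 + 64 + 32 → 0b1101100000 (binary)
0b1101100000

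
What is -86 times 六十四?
Convert 六十四 (Chinese numeral) → 6×10 + 4 = 64 (decimal)
Compute -86 × 64 = -5504
-5504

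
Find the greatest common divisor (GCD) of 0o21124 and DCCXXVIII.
Convert 0o21124 (octal) → 2×4096 + 1×512 + 1×64 + 2×8 + 4 = 8788 (decimal)
Convert DCCXXVIII (Roman numeral) → 500 + 100 + 100 + 10 + 10 + 5 + 1 + 1 + 1 = 728 (decimal)
Compute gcd(8788, 728) = 52
52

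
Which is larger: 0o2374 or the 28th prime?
Convert 0o2374 (octal) → 2×512 + 3×64 + 7×8 + 4 = 1276 (decimal)
Convert the 28th prime (prime index) → 107 (decimal)
Compare 1276 vs 107: larger = 1276
1276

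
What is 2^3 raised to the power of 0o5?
Convert 2^3 (power) → 8 (decimal)
Convert 0o5 (octal) → 5 (decimal)
Compute 8 ^ 5 = 32768
32768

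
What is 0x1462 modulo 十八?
Convert 0x1462 (hexadecimal) → 1×4096 + 4×256 + 6×16 + 2 = 5218 (decimal)
Convert 十八 (Chinese numeral) → 1×10 + 8 = 18 (decimal)
Compute 5218 mod 18 = 16
16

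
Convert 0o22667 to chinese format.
Convert 0o22667 (octal) → 2×4096 + 2×512 + 6×64 + 6×8 + 7 = 9655 (decimal)
Convert 9655 (decimal) → 9655 = 9×1000 + 6×100 + 5×10 + 5 → 九千六百五十五 (Chinese numeral)
九千六百五十五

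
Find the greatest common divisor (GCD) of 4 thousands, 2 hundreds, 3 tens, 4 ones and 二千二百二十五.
Convert 4 thousands, 2 hundreds, 3 tens, 4 ones (place-value notation) → 4×1000 + 2×100 + 3×10 + 4 = 4234 (decimal)
Convert 二千二百二十五 (Chinese numeral) → 2×1000 + 2×100 + 2×10 + 5 = 2225 (decimal)
Compute gcd(4234, 2225) = 1
1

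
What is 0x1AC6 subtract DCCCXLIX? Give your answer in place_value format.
Convert 0x1AC6 (hexadecimal) → 1×4096 + 10×256 + 12×16 + 6 = 6854 (decimal)
Convert DCCCXLIX (Roman numeral) → 500 + 100 + 100 + 100 + 40 + 9 = 849 (decimal)
Compute 6854 - 849 = 6005
Convert 6005 (decimal) → 6005 = 6×1000 + 5 → 6 thousands, 5 ones (place-value notation)
6 thousands, 5 ones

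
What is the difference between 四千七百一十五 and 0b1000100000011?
Convert 四千七百一十五 (Chinese numeral) → 4×1000 + 7×100 + 1×10 + 5 = 4715 (decimal)
Convert 0b1000100000011 (binary) → 4096 + 256 + 2 + 1 = 4355 (decimal)
Difference: |4715 - 4355| = 360
360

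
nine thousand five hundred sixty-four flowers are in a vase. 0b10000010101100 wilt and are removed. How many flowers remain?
Convert nine thousand five hundred sixty-four (English words) → 9×1000 + 5×100 + 64 = 9564 (decimal)
Convert 0b10000010101100 (binary) → 8192 + 128 + 32 + 8 + 4 = 8364 (decimal)
Compute 9564 - 8364 = 1200
1200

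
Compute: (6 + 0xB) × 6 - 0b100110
Convert 0xB (hexadecimal) → 11 (decimal)
Convert 0b100110 (binary) → 32 + 4 + 2 = 38 (decimal)
Expression in decimal: (6 + 11) × 6 - 38
Parentheses first: 6 + 11 = 17
Multiply: 17 × 6 = 102
Subtract: 102 - 38 = 64
64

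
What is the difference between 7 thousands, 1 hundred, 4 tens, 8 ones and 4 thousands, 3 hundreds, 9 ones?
Convert 7 thousands, 1 hundred, 4 tens, 8 ones (place-value notation) → 7×1000 + 1×100 + 4×10 + 8 = 7148 (decimal)
Convert 4 thousands, 3 hundreds, 9 ones (place-value notation) → 4×1000 + 3×100 + 9 = 4309 (decimal)
Difference: |7148 - 4309| = 2839
2839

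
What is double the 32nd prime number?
The 32nd prime number = 131
Compute 131 × 2 = 262
262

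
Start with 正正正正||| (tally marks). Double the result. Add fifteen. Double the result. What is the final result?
Convert 正正正正||| (tally marks) → 5 + 5 + 5 + 5 + 3 = 23 (decimal)
Start: 23
23 × 2 = 46
Convert fifteen (English words) → 15 (decimal)
46 + 15 = 61
61 × 2 = 122
122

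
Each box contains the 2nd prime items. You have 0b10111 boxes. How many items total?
Convert the 2nd prime (prime index) → 3 (decimal)
Convert 0b10111 (binary) → 16 + 4 + 2 + 1 = 23 (decimal)
Compute 3 × 23 = 69
69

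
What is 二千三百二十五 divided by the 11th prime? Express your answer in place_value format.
Convert 二千三百二十五 (Chinese numeral) → 2×1000 + 3×100 + 2×10 + 5 = 2325 (decimal)
Convert the 11th prime (prime index) → 31 (decimal)
Compute 2325 ÷ 31 = 75
Convert 75 (decimal) → 75 = 7×10 + 5 → 7 tens, 5 ones (place-value notation)
7 tens, 5 ones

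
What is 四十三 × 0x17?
Convert 四十三 (Chinese numeral) → 4×10 + 3 = 43 (decimal)
Convert 0x17 (hexadecimal) → 1×16 + 7 = 23 (decimal)
Compute 43 × 23 = 989
989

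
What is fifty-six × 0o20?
Convert fifty-six (English words) → 56 (decimal)
Convert 0o20 (octal) → 2×8 = 16 (decimal)
Compute 56 × 16 = 896
896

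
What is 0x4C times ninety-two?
Convert 0x4C (hexadecimal) → 4×16 + 12 = 76 (decimal)
Convert ninety-two (English words) → 92 (decimal)
Compute 76 × 92 = 6992
6992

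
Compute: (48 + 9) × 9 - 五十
Convert 五十 (Chinese numeral) → 5×10 = 50 (decimal)
Expression in decimal: (48 + 9) × 9 - 50
Parentheses first: 48 + 9 = 57
Multiply: 57 × 9 = 513
Subtract: 513 - 50 = 463
463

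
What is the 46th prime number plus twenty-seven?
The 46th prime number = 199
Convert twenty-seven (English words) → 27 (decimal)
Compute 199 + 27 = 226
226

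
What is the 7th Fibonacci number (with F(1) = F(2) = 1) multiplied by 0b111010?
Convert the 7th Fibonacci number (with F(1) = F(2) = 1) (Fibonacci index) → 1, 1, 2, 3, 5, 8, 13 → 13 (decimal)
Convert 0b111010 (binary) → 32 + 16 + 8 + 2 = 58 (decimal)
Compute 13 × 58 = 754
754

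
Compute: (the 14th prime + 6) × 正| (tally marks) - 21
Convert the 14th prime (prime index) → 43 (decimal)
Convert 正| (tally marks) → 5 + 1 = 6 (decimal)
Expression in decimal: (43 + 6) × 6 - 21
Parentheses first: 43 + 6 = 49
Multiply: 49 × 6 = 294
Subtract: 294 - 21 = 273
273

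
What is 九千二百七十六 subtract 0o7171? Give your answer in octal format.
Convert 九千二百七十六 (Chinese numeral) → 9×1000 + 2×100 + 7×10 + 6 = 9276 (decimal)
Convert 0o7171 (octal) → 7×512 + 1×64 + 7×8 + 1 = 3705 (decimal)
Compute 9276 - 3705 = 5571
Convert 5571 (decimal) → 5571 = 1×4096 + 2×512 + 7×64 + 3 → 0o12703 (octal)
0o12703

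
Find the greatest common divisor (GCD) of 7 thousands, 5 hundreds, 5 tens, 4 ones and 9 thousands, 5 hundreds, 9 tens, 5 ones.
Convert 7 thousands, 5 hundreds, 5 tens, 4 ones (place-value notation) → 7×1000 + 5×100 + 5×10 + 4 = 7554 (decimal)
Convert 9 thousands, 5 hundreds, 9 tens, 5 ones (place-value notation) → 9×1000 + 5×100 + 9×10 + 5 = 9595 (decimal)
Compute gcd(7554, 9595) = 1
1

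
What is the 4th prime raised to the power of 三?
Convert the 4th prime (prime index) → 7 (decimal)
Convert 三 (Chinese numeral) → 3 (decimal)
Compute 7 ^ 3 = 343
343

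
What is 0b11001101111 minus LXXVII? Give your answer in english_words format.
Convert 0b11001101111 (binary) → 1024 + 512 + 64 + 32 + 8 + 4 + 2 + 1 = 1647 (decimal)
Convert LXXVII (Roman numeral) → 50 + 10 + 10 + 5 + 1 + 1 = 77 (decimal)
Compute 1647 - 77 = 1570
Convert 1570 (decimal) → 1570 = 1×1000 + 5×100 + 70 → one thousand five hundred seventy (English words)
one thousand five hundred seventy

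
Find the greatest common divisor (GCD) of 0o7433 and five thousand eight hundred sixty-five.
Convert 0o7433 (octal) → 7×512 + 4×64 + 3×8 + 3 = 3867 (decimal)
Convert five thousand eight hundred sixty-five (English words) → 5×1000 + 8×100 + 65 = 5865 (decimal)
Compute gcd(3867, 5865) = 3
3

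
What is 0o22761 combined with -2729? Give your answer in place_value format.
Convert 0o22761 (octal) → 2×4096 + 2×512 + 7×64 + 6×8 + 1 = 9713 (decimal)
Compute 9713 + -2729 = 6984
Convert 6984 (decimal) → 6984 = 6×1000 + 9×100 + 8×10 + 4 → 6 thousands, 9 hundreds, 8 tens, 4 ones (place-value notation)
6 thousands, 9 hundreds, 8 tens, 4 ones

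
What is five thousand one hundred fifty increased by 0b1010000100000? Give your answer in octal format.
Convert five thousand one hundred fifty (English words) → 5×1000 + 1×100 + 50 = 5150 (decimal)
Convert 0b1010000100000 (binary) → 4096 + 1024 + 32 = 5152 (decimal)
Compute 5150 + 5152 = 10302
Convert 10302 (decimal) → 10302 = 2×4096 + 4×512 + 7×8 + 6 → 0o24076 (octal)
0o24076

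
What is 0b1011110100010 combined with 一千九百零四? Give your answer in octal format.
Convert 0b1011110100010 (binary) → 4096 + 1024 + 512 + 256 + 128 + 32 + 2 = 6050 (decimal)
Convert 一千九百零四 (Chinese numeral) → 1×1000 + 9×100 + 4 = 1904 (decimal)
Compute 6050 + 1904 = 7954
Convert 7954 (decimal) → 7954 = 1×4096 + 7×512 + 4×64 + 2×8 + 2 → 0o17422 (octal)
0o17422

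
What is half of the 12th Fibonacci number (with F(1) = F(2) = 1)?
The 12th Fibonacci number (with F(1) = F(2) = 1): 1, 1, 2, 3, 5, 8, 13, 21, 34, 55, 89, 144 → 144
Compute 144 ÷ 2 = 72
72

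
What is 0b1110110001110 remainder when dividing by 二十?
Convert 0b1110110001110 (binary) → 4096 + 2048 + 1024 + 256 + 128 + 8 + 4 + 2 = 7566 (decimal)
Convert 二十 (Chinese numeral) → 2×10 = 20 (decimal)
Compute 7566 mod 20 = 6
6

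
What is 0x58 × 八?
Convert 0x58 (hexadecimal) → 5×16 + 8 = 88 (decimal)
Convert 八 (Chinese numeral) → 8 (decimal)
Compute 88 × 8 = 704
704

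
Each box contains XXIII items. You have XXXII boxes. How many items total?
Convert XXIII (Roman numeral) → 10 + 10 + 1 + 1 + 1 = 23 (decimal)
Convert XXXII (Roman numeral) → 10 + 10 + 10 + 1 + 1 = 32 (decimal)
Compute 23 × 32 = 736
736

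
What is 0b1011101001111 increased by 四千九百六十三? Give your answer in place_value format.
Convert 0b1011101001111 (binary) → 4096 + 1024 + 512 + 256 + 64 + 8 + 4 + 2 + 1 = 5967 (decimal)
Convert 四千九百六十三 (Chinese numeral) → 4×1000 + 9×100 + 6×10 + 3 = 4963 (decimal)
Compute 5967 + 4963 = 10930
Convert 10930 (decimal) → 10930 = 10×1000 + 9×100 + 3×10 → 10 thousands, 9 hundreds, 3 tens (place-value notation)
10 thousands, 9 hundreds, 3 tens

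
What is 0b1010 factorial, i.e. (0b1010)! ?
Convert 0b1010 (binary) → 8 + 2 = 10 (decimal)
Compute 10! = 3628800
3628800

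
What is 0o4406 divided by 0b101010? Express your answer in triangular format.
Convert 0o4406 (octal) → 4×512 + 4×64 + 6 = 2310 (decimal)
Convert 0b101010 (binary) → 32 + 8 + 2 = 42 (decimal)
Compute 2310 ÷ 42 = 55
Convert 55 (decimal) → 55 = 10×11/2 → the 10th triangular number (triangular index)
the 10th triangular number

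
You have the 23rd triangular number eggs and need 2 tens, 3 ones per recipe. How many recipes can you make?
Convert the 23rd triangular number (triangular index) → 23×24/2 = 276 (decimal)
Convert 2 tens, 3 ones (place-value notation) → 2×10 + 3 = 23 (decimal)
Compute 276 ÷ 23 = 12
12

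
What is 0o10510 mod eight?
Convert 0o10510 (octal) → 1×4096 + 5×64 + 1×8 = 4424 (decimal)
Convert eight (English words) → 8 (decimal)
Compute 4424 mod 8 = 0
0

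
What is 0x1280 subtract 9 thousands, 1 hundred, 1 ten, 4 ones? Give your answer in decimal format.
Convert 0x1280 (hexadecimal) → 1×4096 + 2×256 + 8×16 = 4736 (decimal)
Convert 9 thousands, 1 hundred, 1 ten, 4 ones (place-value notation) → 9×1000 + 1×100 + 1×10 + 4 = 9114 (decimal)
Compute 4736 - 9114 = -4378
-4378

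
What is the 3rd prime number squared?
The 3rd prime number = 5
Compute 5² = 5 × 5 = 25
25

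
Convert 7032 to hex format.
Convert 7032 (decimal) → 7032 = 1×4096 + 11×256 + 7×16 + 8 → 0x1B78 (hexadecimal)
0x1B78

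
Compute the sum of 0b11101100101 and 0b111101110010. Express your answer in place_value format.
Convert 0b11101100101 (binary) → 1024 + 512 + 256 + 64 + 32 + 4 + 1 = 1893 (decimal)
Convert 0b111101110010 (binary) → 2048 + 1024 + 512 + 256 + 64 + 32 + 16 + 2 = 3954 (decimal)
Compute 1893 + 3954 = 5847
Convert 5847 (decimal) → 5847 = 5×1000 + 8×100 + 4×10 + 7 → 5 thousands, 8 hundreds, 4 tens, 7 ones (place-value notation)
5 thousands, 8 hundreds, 4 tens, 7 ones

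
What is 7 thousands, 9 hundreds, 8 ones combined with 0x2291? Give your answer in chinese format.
Convert 7 thousands, 9 hundreds, 8 ones (place-value notation) → 7×1000 + 9×100 + 8 = 7908 (decimal)
Convert 0x2291 (hexadecimal) → 2×4096 + 2×256 + 9×16 + 1 = 8849 (decimal)
Compute 7908 + 8849 = 16757
Convert 16757 (decimal) → 16757 = 1×10000 + 6×1000 + 7×100 + 5×10 + 7 → 一万六千七百五十七 (Chinese numeral)
一万六千七百五十七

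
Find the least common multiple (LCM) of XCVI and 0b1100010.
Convert XCVI (Roman numeral) → 90 + 5 + 1 = 96 (decimal)
Convert 0b1100010 (binary) → 64 + 32 + 2 = 98 (decimal)
Compute lcm(96, 98) = 4704
4704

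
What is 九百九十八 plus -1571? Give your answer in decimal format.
Convert 九百九十八 (Chinese numeral) → 9×100 + 9×10 + 8 = 998 (decimal)
Compute 998 + -1571 = -573
-573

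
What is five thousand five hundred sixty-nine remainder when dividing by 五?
Convert five thousand five hundred sixty-nine (English words) → 5×1000 + 5×100 + 69 = 5569 (decimal)
Convert 五 (Chinese numeral) → 5 (decimal)
Compute 5569 mod 5 = 4
4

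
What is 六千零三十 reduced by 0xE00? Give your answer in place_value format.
Convert 六千零三十 (Chinese numeral) → 6×1000 + 3×10 = 6030 (decimal)
Convert 0xE00 (hexadecimal) → 14×256 = 3584 (decimal)
Compute 6030 - 3584 = 2446
Convert 2446 (decimal) → 2446 = 2×1000 + 4×100 + 4×10 + 6 → 2 thousands, 4 hundreds, 4 tens, 6 ones (place-value notation)
2 thousands, 4 hundreds, 4 tens, 6 ones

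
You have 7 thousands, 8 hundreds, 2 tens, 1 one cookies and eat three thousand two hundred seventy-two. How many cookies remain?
Convert 7 thousands, 8 hundreds, 2 tens, 1 one (place-value notation) → 7×1000 + 8×100 + 2×10 + 1 = 7821 (decimal)
Convert three thousand two hundred seventy-two (English words) → 3×1000 + 2×100 + 72 = 3272 (decimal)
Compute 7821 - 3272 = 4549
4549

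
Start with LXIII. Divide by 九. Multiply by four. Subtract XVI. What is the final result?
Convert LXIII (Roman numeral) → 50 + 10 + 1 + 1 + 1 = 63 (decimal)
Start: 63
Convert 九 (Chinese numeral) → 9 (decimal)
63 ÷ 9 = 7
Convert four (English words) → 4 (decimal)
7 × 4 = 28
Convert XVI (Roman numeral) → 10 + 5 + 1 = 16 (decimal)
28 - 16 = 12
12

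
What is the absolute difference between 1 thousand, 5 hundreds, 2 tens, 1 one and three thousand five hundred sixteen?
Convert 1 thousand, 5 hundreds, 2 tens, 1 one (place-value notation) → 1×1000 + 5×100 + 2×10 + 1 = 1521 (decimal)
Convert three thousand five hundred sixteen (English words) → 3×1000 + 5×100 + 16 = 3516 (decimal)
Compute |1521 - 3516| = 1995
1995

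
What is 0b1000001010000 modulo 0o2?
Convert 0b1000001010000 (binary) → 4096 + 64 + 16 = 4176 (decimal)
Convert 0o2 (octal) → 2 (decimal)
Compute 4176 mod 2 = 0
0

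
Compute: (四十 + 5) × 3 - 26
Convert 四十 (Chinese numeral) → 4×10 = 40 (decimal)
Expression in decimal: (40 + 5) × 3 - 26
Parentheses first: 40 + 5 = 45
Multiply: 45 × 3 = 135
Subtract: 135 - 26 = 109
109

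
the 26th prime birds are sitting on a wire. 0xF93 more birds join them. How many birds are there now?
Convert the 26th prime (prime index) → 101 (decimal)
Convert 0xF93 (hexadecimal) → 15×256 + 9×16 + 3 = 3987 (decimal)
Compute 101 + 3987 = 4088
4088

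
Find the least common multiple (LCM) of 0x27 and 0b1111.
Convert 0x27 (hexadecimal) → 2×16 + 7 = 39 (decimal)
Convert 0b1111 (binary) → 8 + 4 + 2 + 1 = 15 (decimal)
Compute lcm(39, 15) = 195
195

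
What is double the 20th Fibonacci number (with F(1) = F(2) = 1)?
The 20th Fibonacci number (with F(1) = F(2) = 1) = 6765
Compute 6765 × 2 = 13530
13530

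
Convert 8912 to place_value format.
Convert 8912 (decimal) → 8912 = 8×1000 + 9×100 + 1×10 + 2 → 8 thousands, 9 hundreds, 1 ten, 2 ones (place-value notation)
8 thousands, 9 hundreds, 1 ten, 2 ones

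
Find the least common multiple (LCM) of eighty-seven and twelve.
Convert eighty-seven (English words) → 87 (decimal)
Convert twelve (English words) → 12 (decimal)
Compute lcm(87, 12) = 348
348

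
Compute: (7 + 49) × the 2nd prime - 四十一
Convert the 2nd prime (prime index) → 3 (decimal)
Convert 四十一 (Chinese numeral) → 4×10 + 1 = 41 (decimal)
Expression in decimal: (7 + 49) × 3 - 41
Parentheses first: 7 + 49 = 56
Multiply: 56 × 3 = 168
Subtract: 168 - 41 = 127
127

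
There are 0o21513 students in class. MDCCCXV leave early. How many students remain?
Convert 0o21513 (octal) → 2×4096 + 1×512 + 5×64 + 1×8 + 3 = 9035 (decimal)
Convert MDCCCXV (Roman numeral) → 1000 + 500 + 100 + 100 + 100 + 10 + 5 = 1815 (decimal)
Compute 9035 - 1815 = 7220
7220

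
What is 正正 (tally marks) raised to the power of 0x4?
Convert 正正 (tally marks) → 5 + 5 = 10 (decimal)
Convert 0x4 (hexadecimal) → 4 (decimal)
Compute 10 ^ 4 = 10000
10000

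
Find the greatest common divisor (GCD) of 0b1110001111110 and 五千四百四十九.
Convert 0b1110001111110 (binary) → 4096 + 2048 + 1024 + 64 + 32 + 16 + 8 + 4 + 2 = 7294 (decimal)
Convert 五千四百四十九 (Chinese numeral) → 5×1000 + 4×100 + 4×10 + 9 = 5449 (decimal)
Compute gcd(7294, 5449) = 1
1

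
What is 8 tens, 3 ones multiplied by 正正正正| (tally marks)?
Convert 8 tens, 3 ones (place-value notation) → 8×10 + 3 = 83 (decimal)
Convert 正正正正| (tally marks) → 5 + 5 + 5 + 5 + 1 = 21 (decimal)
Compute 83 × 21 = 1743
1743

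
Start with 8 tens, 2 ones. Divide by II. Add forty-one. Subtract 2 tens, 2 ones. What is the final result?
Convert 8 tens, 2 ones (place-value notation) → 8×10 + 2 = 82 (decimal)
Start: 82
Convert II (Roman numeral) → 1 + 1 = 2 (decimal)
82 ÷ 2 = 41
Convert forty-one (English words) → 41 (decimal)
41 + 41 = 82
Convert 2 tens, 2 ones (place-value notation) → 2×10 + 2 = 22 (decimal)
82 - 22 = 60
60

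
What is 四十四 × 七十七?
Convert 四十四 (Chinese numeral) → 4×10 + 4 = 44 (decimal)
Convert 七十七 (Chinese numeral) → 7×10 + 7 = 77 (decimal)
Compute 44 × 77 = 3388
3388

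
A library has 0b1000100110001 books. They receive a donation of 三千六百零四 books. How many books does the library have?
Convert 0b1000100110001 (binary) → 4096 + 256 + 32 + 16 + 1 = 4401 (decimal)
Convert 三千六百零四 (Chinese numeral) → 3×1000 + 6×100 + 4 = 3604 (decimal)
Compute 4401 + 3604 = 8005
8005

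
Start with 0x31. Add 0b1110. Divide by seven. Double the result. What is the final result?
Convert 0x31 (hexadecimal) → 3×16 + 1 = 49 (decimal)
Start: 49
Convert 0b1110 (binary) → 8 + 4 + 2 = 14 (decimal)
49 + 14 = 63
Convert seven (English words) → 7 (decimal)
63 ÷ 7 = 9
9 × 2 = 18
18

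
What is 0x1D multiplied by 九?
Convert 0x1D (hexadecimal) → 1×16 + 13 = 29 (decimal)
Convert 九 (Chinese numeral) → 9 (decimal)
Compute 29 × 9 = 261
261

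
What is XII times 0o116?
Convert XII (Roman numeral) → 10 + 1 + 1 = 12 (decimal)
Convert 0o116 (octal) → 1×64 + 1×8 + 6 = 78 (decimal)
Compute 12 × 78 = 936
936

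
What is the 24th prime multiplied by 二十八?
Convert the 24th prime (prime index) → 89 (decimal)
Convert 二十八 (Chinese numeral) → 2×10 + 8 = 28 (decimal)
Compute 89 × 28 = 2492
2492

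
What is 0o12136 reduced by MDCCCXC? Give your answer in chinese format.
Convert 0o12136 (octal) → 1×4096 + 2×512 + 1×64 + 3×8 + 6 = 5214 (decimal)
Convert MDCCCXC (Roman numeral) → 1000 + 500 + 100 + 100 + 100 + 90 = 1890 (decimal)
Compute 5214 - 1890 = 3324
Convert 3324 (decimal) → 3324 = 3×1000 + 3×100 + 2×10 + 4 → 三千三百二十四 (Chinese numeral)
三千三百二十四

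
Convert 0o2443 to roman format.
Convert 0o2443 (octal) → 2×512 + 4×64 + 4×8 + 3 = 1315 (decimal)
Convert 1315 (decimal) → 1315 = 1000 + 100 + 100 + 100 + 10 + 5 → MCCCXV (Roman numeral)
MCCCXV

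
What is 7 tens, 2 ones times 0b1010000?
Convert 7 tens, 2 ones (place-value notation) → 7×10 + 2 = 72 (decimal)
Convert 0b1010000 (binary) → 64 + 16 = 80 (decimal)
Compute 72 × 80 = 5760
5760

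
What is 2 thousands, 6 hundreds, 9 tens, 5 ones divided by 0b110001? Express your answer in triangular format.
Convert 2 thousands, 6 hundreds, 9 tens, 5 ones (place-value notation) → 2×1000 + 6×100 + 9×10 + 5 = 2695 (decimal)
Convert 0b110001 (binary) → 32 + 16 + 1 = 49 (decimal)
Compute 2695 ÷ 49 = 55
Convert 55 (decimal) → 55 = 10×11/2 → the 10th triangular number (triangular index)
the 10th triangular number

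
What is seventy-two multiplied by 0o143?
Convert seventy-two (English words) → 72 (decimal)
Convert 0o143 (octal) → 1×64 + 4×8 + 3 = 99 (decimal)
Compute 72 × 99 = 7128
7128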